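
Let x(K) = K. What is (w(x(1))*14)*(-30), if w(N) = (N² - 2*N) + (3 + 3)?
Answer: -2100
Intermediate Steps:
w(N) = 6 + N² - 2*N (w(N) = (N² - 2*N) + 6 = 6 + N² - 2*N)
(w(x(1))*14)*(-30) = ((6 + 1² - 2*1)*14)*(-30) = ((6 + 1 - 2)*14)*(-30) = (5*14)*(-30) = 70*(-30) = -2100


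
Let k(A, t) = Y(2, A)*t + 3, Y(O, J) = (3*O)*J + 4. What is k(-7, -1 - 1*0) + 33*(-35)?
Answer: -1114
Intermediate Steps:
Y(O, J) = 4 + 3*J*O (Y(O, J) = 3*J*O + 4 = 4 + 3*J*O)
k(A, t) = 3 + t*(4 + 6*A) (k(A, t) = (4 + 3*A*2)*t + 3 = (4 + 6*A)*t + 3 = t*(4 + 6*A) + 3 = 3 + t*(4 + 6*A))
k(-7, -1 - 1*0) + 33*(-35) = (3 + 2*(-1 - 1*0)*(2 + 3*(-7))) + 33*(-35) = (3 + 2*(-1 + 0)*(2 - 21)) - 1155 = (3 + 2*(-1)*(-19)) - 1155 = (3 + 38) - 1155 = 41 - 1155 = -1114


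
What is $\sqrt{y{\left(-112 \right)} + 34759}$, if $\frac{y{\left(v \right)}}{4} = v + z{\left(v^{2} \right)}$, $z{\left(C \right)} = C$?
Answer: $\sqrt{84487} \approx 290.67$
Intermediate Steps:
$y{\left(v \right)} = 4 v + 4 v^{2}$ ($y{\left(v \right)} = 4 \left(v + v^{2}\right) = 4 v + 4 v^{2}$)
$\sqrt{y{\left(-112 \right)} + 34759} = \sqrt{4 \left(-112\right) \left(1 - 112\right) + 34759} = \sqrt{4 \left(-112\right) \left(-111\right) + 34759} = \sqrt{49728 + 34759} = \sqrt{84487}$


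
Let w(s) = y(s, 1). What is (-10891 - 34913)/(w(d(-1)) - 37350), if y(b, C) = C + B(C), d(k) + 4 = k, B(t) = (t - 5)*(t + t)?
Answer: 45804/37357 ≈ 1.2261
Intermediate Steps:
B(t) = 2*t*(-5 + t) (B(t) = (-5 + t)*(2*t) = 2*t*(-5 + t))
d(k) = -4 + k
y(b, C) = C + 2*C*(-5 + C)
w(s) = -7 (w(s) = 1*(-9 + 2*1) = 1*(-9 + 2) = 1*(-7) = -7)
(-10891 - 34913)/(w(d(-1)) - 37350) = (-10891 - 34913)/(-7 - 37350) = -45804/(-37357) = -45804*(-1/37357) = 45804/37357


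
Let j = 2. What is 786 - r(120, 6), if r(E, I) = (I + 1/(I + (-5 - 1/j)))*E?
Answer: -174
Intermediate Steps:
r(E, I) = E*(I + 1/(-11/2 + I)) (r(E, I) = (I + 1/(I + (-5 - 1/2)))*E = (I + 1/(I + (-5 - 1*½)))*E = (I + 1/(I + (-5 - ½)))*E = (I + 1/(I - 11/2))*E = (I + 1/(-11/2 + I))*E = E*(I + 1/(-11/2 + I)))
786 - r(120, 6) = 786 - 120*(2 - 11*6 + 2*6²)/(-11 + 2*6) = 786 - 120*(2 - 66 + 2*36)/(-11 + 12) = 786 - 120*(2 - 66 + 72)/1 = 786 - 120*8 = 786 - 1*960 = 786 - 960 = -174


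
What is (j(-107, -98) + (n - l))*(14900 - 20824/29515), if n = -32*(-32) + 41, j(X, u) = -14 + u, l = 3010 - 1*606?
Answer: -638081132876/29515 ≈ -2.1619e+7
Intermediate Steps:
l = 2404 (l = 3010 - 606 = 2404)
n = 1065 (n = 1024 + 41 = 1065)
(j(-107, -98) + (n - l))*(14900 - 20824/29515) = ((-14 - 98) + (1065 - 1*2404))*(14900 - 20824/29515) = (-112 + (1065 - 2404))*(14900 - 20824*1/29515) = (-112 - 1339)*(14900 - 20824/29515) = -1451*439752676/29515 = -638081132876/29515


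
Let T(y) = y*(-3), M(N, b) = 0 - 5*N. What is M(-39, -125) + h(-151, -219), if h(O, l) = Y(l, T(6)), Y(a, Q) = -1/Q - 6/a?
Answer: 256339/1314 ≈ 195.08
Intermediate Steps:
M(N, b) = -5*N
T(y) = -3*y
h(O, l) = 1/18 - 6/l (h(O, l) = -1/((-3*6)) - 6/l = -1/(-18) - 6/l = -1*(-1/18) - 6/l = 1/18 - 6/l)
M(-39, -125) + h(-151, -219) = -5*(-39) + (1/18)*(-108 - 219)/(-219) = 195 + (1/18)*(-1/219)*(-327) = 195 + 109/1314 = 256339/1314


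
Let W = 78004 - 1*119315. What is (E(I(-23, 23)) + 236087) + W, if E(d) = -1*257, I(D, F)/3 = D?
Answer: 194519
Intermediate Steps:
I(D, F) = 3*D
E(d) = -257
W = -41311 (W = 78004 - 119315 = -41311)
(E(I(-23, 23)) + 236087) + W = (-257 + 236087) - 41311 = 235830 - 41311 = 194519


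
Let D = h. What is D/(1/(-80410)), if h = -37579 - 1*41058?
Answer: 6323201170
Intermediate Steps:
h = -78637 (h = -37579 - 41058 = -78637)
D = -78637
D/(1/(-80410)) = -78637/(1/(-80410)) = -78637/(-1/80410) = -78637*(-80410) = 6323201170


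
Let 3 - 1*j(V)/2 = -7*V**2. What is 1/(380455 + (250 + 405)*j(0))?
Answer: 1/384385 ≈ 2.6016e-6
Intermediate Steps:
j(V) = 6 + 14*V**2 (j(V) = 6 - (-14)*V**2 = 6 + 14*V**2)
1/(380455 + (250 + 405)*j(0)) = 1/(380455 + (250 + 405)*(6 + 14*0**2)) = 1/(380455 + 655*(6 + 14*0)) = 1/(380455 + 655*(6 + 0)) = 1/(380455 + 655*6) = 1/(380455 + 3930) = 1/384385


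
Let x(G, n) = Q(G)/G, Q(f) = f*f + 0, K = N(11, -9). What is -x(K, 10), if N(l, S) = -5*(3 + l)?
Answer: 70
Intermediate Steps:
N(l, S) = -15 - 5*l
K = -70 (K = -15 - 5*11 = -15 - 55 = -70)
Q(f) = f**2 (Q(f) = f**2 + 0 = f**2)
x(G, n) = G (x(G, n) = G**2/G = G)
-x(K, 10) = -1*(-70) = 70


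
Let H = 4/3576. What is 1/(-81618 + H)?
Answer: -894/72966491 ≈ -1.2252e-5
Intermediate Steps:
H = 1/894 (H = (1/3576)*4 = 1/894 ≈ 0.0011186)
1/(-81618 + H) = 1/(-81618 + 1/894) = 1/(-72966491/894) = -894/72966491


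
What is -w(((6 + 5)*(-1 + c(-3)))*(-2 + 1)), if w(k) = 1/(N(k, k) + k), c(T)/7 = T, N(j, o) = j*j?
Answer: -1/58806 ≈ -1.7005e-5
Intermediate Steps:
N(j, o) = j²
c(T) = 7*T
w(k) = 1/(k + k²) (w(k) = 1/(k² + k) = 1/(k + k²))
-w(((6 + 5)*(-1 + c(-3)))*(-2 + 1)) = -1/((((6 + 5)*(-1 + 7*(-3)))*(-2 + 1))*(1 + ((6 + 5)*(-1 + 7*(-3)))*(-2 + 1))) = -1/(((11*(-1 - 21))*(-1))*(1 + (11*(-1 - 21))*(-1))) = -1/(((11*(-22))*(-1))*(1 + (11*(-22))*(-1))) = -1/(((-242*(-1)))*(1 - 242*(-1))) = -1/(242*(1 + 242)) = -1/(242*243) = -1*1/58806 = -1/58806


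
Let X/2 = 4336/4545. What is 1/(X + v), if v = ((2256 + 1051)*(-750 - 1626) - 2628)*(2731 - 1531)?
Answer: -4545/42868767231328 ≈ -1.0602e-10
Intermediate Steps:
X = 8672/4545 (X = 2*(4336/4545) = 8672/4545 ≈ 1.9080)
v = -9432072000 (v = (3307*(-2376) - 2628)*1200 = (-7857432 - 2628)*1200 = -7860060*1200 = -9432072000)
1/(X + v) = 1/(8672/4545 - 9432072000) = 1/(-42868767231328/4545) = -4545/42868767231328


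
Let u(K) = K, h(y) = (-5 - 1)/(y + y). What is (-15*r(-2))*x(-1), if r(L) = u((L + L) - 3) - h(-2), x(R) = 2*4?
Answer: 1020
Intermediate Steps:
h(y) = -3/y (h(y) = -6*1/(2*y) = -3/y)
x(R) = 8
r(L) = -9/2 + 2*L (r(L) = ((L + L) - 3) - (-3)/(-2) = (2*L - 3) - (-3)*(-1)/2 = (-3 + 2*L) - 1*3/2 = (-3 + 2*L) - 3/2 = -9/2 + 2*L)
(-15*r(-2))*x(-1) = -15*(-9/2 + 2*(-2))*8 = -15*(-9/2 - 4)*8 = -15*(-17/2)*8 = (255/2)*8 = 1020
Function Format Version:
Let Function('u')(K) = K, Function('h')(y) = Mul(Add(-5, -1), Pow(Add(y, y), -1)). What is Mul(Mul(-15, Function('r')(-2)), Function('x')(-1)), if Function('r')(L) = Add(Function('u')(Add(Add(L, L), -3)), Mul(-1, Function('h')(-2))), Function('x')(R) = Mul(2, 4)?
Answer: 1020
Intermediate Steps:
Function('h')(y) = Mul(-3, Pow(y, -1)) (Function('h')(y) = Mul(-6, Pow(Mul(2, y), -1)) = Mul(-6, Mul(Rational(1, 2), Pow(y, -1))) = Mul(-3, Pow(y, -1)))
Function('x')(R) = 8
Function('r')(L) = Add(Rational(-9, 2), Mul(2, L)) (Function('r')(L) = Add(Add(Add(L, L), -3), Mul(-1, Mul(-3, Pow(-2, -1)))) = Add(Add(Mul(2, L), -3), Mul(-1, Mul(-3, Rational(-1, 2)))) = Add(Add(-3, Mul(2, L)), Mul(-1, Rational(3, 2))) = Add(Add(-3, Mul(2, L)), Rational(-3, 2)) = Add(Rational(-9, 2), Mul(2, L)))
Mul(Mul(-15, Function('r')(-2)), Function('x')(-1)) = Mul(Mul(-15, Add(Rational(-9, 2), Mul(2, -2))), 8) = Mul(Mul(-15, Add(Rational(-9, 2), -4)), 8) = Mul(Mul(-15, Rational(-17, 2)), 8) = Mul(Rational(255, 2), 8) = 1020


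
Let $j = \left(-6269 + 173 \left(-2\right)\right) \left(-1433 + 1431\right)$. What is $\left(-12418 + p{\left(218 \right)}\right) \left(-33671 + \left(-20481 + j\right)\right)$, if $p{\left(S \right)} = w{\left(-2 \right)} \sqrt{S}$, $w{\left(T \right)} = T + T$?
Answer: $508169396 + 163688 \sqrt{218} \approx 5.1059 \cdot 10^{8}$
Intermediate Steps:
$j = 13230$ ($j = \left(-6269 - 346\right) \left(-2\right) = \left(-6615\right) \left(-2\right) = 13230$)
$w{\left(T \right)} = 2 T$
$p{\left(S \right)} = - 4 \sqrt{S}$ ($p{\left(S \right)} = 2 \left(-2\right) \sqrt{S} = - 4 \sqrt{S}$)
$\left(-12418 + p{\left(218 \right)}\right) \left(-33671 + \left(-20481 + j\right)\right) = \left(-12418 - 4 \sqrt{218}\right) \left(-33671 + \left(-20481 + 13230\right)\right) = \left(-12418 - 4 \sqrt{218}\right) \left(-33671 - 7251\right) = \left(-12418 - 4 \sqrt{218}\right) \left(-40922\right) = 508169396 + 163688 \sqrt{218}$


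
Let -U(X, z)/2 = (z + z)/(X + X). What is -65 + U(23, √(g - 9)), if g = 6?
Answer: -65 - 2*I*√3/23 ≈ -65.0 - 0.15061*I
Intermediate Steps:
U(X, z) = -2*z/X (U(X, z) = -2*(z + z)/(X + X) = -2*2*z/(2*X) = -2*2*z*1/(2*X) = -2*z/X)
-65 + U(23, √(g - 9)) = -65 - 2*√(6 - 9)/23 = -65 - 2*√(-3)*1/23 = -65 - 2*I*√3*1/23 = -65 - 2*I*√3/23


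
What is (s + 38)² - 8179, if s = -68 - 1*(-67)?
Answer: -6810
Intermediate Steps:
s = -1 (s = -68 + 67 = -1)
(s + 38)² - 8179 = (-1 + 38)² - 8179 = 37² - 8179 = 1369 - 8179 = -6810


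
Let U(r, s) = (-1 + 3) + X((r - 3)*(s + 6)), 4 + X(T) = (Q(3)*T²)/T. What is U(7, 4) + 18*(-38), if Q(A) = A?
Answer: -566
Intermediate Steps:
X(T) = -4 + 3*T (X(T) = -4 + (3*T²)/T = -4 + 3*T)
U(r, s) = -2 + 3*(-3 + r)*(6 + s) (U(r, s) = (-1 + 3) + (-4 + 3*((r - 3)*(s + 6))) = 2 + (-4 + 3*((-3 + r)*(6 + s))) = 2 + (-4 + 3*(-3 + r)*(6 + s)) = -2 + 3*(-3 + r)*(6 + s))
U(7, 4) + 18*(-38) = (-56 - 9*4 + 18*7 + 3*7*4) + 18*(-38) = (-56 - 36 + 126 + 84) - 684 = 118 - 684 = -566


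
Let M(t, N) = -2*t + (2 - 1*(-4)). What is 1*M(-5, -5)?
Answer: 16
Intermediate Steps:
M(t, N) = 6 - 2*t (M(t, N) = -2*t + (2 + 4) = -2*t + 6 = 6 - 2*t)
1*M(-5, -5) = 1*(6 - 2*(-5)) = 1*(6 + 10) = 1*16 = 16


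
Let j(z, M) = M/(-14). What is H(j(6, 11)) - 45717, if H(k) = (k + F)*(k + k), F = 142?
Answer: -4502013/98 ≈ -45939.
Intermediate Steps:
j(z, M) = -M/14 (j(z, M) = M*(-1/14) = -M/14)
H(k) = 2*k*(142 + k) (H(k) = (k + 142)*(k + k) = (142 + k)*(2*k) = 2*k*(142 + k))
H(j(6, 11)) - 45717 = 2*(-1/14*11)*(142 - 1/14*11) - 45717 = 2*(-11/14)*(142 - 11/14) - 45717 = 2*(-11/14)*(1977/14) - 45717 = -21747/98 - 45717 = -4502013/98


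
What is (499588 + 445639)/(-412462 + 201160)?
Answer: -945227/211302 ≈ -4.4733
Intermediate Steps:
(499588 + 445639)/(-412462 + 201160) = 945227/(-211302) = 945227*(-1/211302) = -945227/211302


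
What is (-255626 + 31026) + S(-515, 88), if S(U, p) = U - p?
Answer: -225203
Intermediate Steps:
(-255626 + 31026) + S(-515, 88) = (-255626 + 31026) + (-515 - 1*88) = -224600 + (-515 - 88) = -224600 - 603 = -225203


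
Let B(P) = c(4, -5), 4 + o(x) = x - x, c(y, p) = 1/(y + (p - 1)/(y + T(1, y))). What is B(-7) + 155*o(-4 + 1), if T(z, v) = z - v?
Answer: -1241/2 ≈ -620.50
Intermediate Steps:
c(y, p) = 1/(-1 + p + y) (c(y, p) = 1/(y + (p - 1)/(y + (1 - y))) = 1/(y + (-1 + p)/1) = 1/(y + (-1 + p)*1) = 1/(y + (-1 + p)) = 1/(-1 + p + y))
o(x) = -4 (o(x) = -4 + (x - x) = -4 + 0 = -4)
B(P) = -½ (B(P) = 1/(-1 - 5 + 4) = 1/(-2) = -½)
B(-7) + 155*o(-4 + 1) = -½ + 155*(-4) = -½ - 620 = -1241/2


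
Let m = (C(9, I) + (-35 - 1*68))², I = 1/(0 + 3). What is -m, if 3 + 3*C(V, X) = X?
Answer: -874225/81 ≈ -10793.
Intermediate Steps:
I = ⅓ (I = 1/3 = ⅓ ≈ 0.33333)
C(V, X) = -1 + X/3
m = 874225/81 (m = ((-1 + (⅓)*(⅓)) + (-35 - 1*68))² = ((-1 + ⅑) + (-35 - 68))² = (-8/9 - 103)² = (-935/9)² = 874225/81 ≈ 10793.)
-m = -1*874225/81 = -874225/81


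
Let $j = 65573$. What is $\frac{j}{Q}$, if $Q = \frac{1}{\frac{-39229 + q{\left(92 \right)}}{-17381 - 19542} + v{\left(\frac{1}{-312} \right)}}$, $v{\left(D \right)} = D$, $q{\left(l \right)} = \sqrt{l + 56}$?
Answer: $\frac{800156171825}{11519976} - \frac{131146 \sqrt{37}}{36923} \approx 69437.0$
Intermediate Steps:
$q{\left(l \right)} = \sqrt{56 + l}$
$Q = \frac{1}{\frac{12202525}{11519976} - \frac{2 \sqrt{37}}{36923}}$ ($Q = \frac{1}{\frac{-39229 + \sqrt{56 + 92}}{-17381 - 19542} + \frac{1}{-312}} = \frac{1}{\frac{-39229 + \sqrt{148}}{-36923} - \frac{1}{312}} = \frac{1}{\left(-39229 + 2 \sqrt{37}\right) \left(- \frac{1}{36923}\right) - \frac{1}{312}} = \frac{1}{\left(\frac{39229}{36923} - \frac{2 \sqrt{37}}{36923}\right) - \frac{1}{312}} = \frac{1}{\frac{12202525}{11519976} - \frac{2 \sqrt{37}}{36923}} \approx 0.94436$)
$\frac{j}{Q} = \frac{65573}{\frac{140572795139400}{148901601968713} + \frac{7188465024 \sqrt{37}}{148901601968713}}$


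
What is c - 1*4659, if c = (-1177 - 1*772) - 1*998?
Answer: -7606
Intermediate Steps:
c = -2947 (c = (-1177 - 772) - 998 = -1949 - 998 = -2947)
c - 1*4659 = -2947 - 1*4659 = -2947 - 4659 = -7606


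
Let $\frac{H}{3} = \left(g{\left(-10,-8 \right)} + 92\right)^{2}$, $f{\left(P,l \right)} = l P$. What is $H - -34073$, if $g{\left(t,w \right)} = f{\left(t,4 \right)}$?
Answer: $42185$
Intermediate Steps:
$f{\left(P,l \right)} = P l$
$g{\left(t,w \right)} = 4 t$ ($g{\left(t,w \right)} = t 4 = 4 t$)
$H = 8112$ ($H = 3 \left(4 \left(-10\right) + 92\right)^{2} = 3 \left(-40 + 92\right)^{2} = 3 \cdot 52^{2} = 3 \cdot 2704 = 8112$)
$H - -34073 = 8112 - -34073 = 8112 + 34073 = 42185$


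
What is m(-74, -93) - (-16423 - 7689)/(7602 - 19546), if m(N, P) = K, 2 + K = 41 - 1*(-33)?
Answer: 104482/1493 ≈ 69.981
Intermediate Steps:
K = 72 (K = -2 + (41 - 1*(-33)) = -2 + (41 + 33) = -2 + 74 = 72)
m(N, P) = 72
m(-74, -93) - (-16423 - 7689)/(7602 - 19546) = 72 - (-16423 - 7689)/(7602 - 19546) = 72 - (-24112)/(-11944) = 72 - (-24112)*(-1)/11944 = 72 - 1*3014/1493 = 72 - 3014/1493 = 104482/1493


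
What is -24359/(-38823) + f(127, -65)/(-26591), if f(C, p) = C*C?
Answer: 21554002/1032342393 ≈ 0.020879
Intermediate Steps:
f(C, p) = C²
-24359/(-38823) + f(127, -65)/(-26591) = -24359/(-38823) + 127²/(-26591) = -24359*(-1/38823) + 16129*(-1/26591) = 24359/38823 - 16129/26591 = 21554002/1032342393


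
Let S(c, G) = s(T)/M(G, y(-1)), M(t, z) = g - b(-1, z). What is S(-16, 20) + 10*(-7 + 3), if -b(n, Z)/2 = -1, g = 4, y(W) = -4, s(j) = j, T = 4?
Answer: -38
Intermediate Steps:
b(n, Z) = 2 (b(n, Z) = -2*(-1) = 2)
M(t, z) = 2 (M(t, z) = 4 - 1*2 = 4 - 2 = 2)
S(c, G) = 2 (S(c, G) = 4/2 = 4*(½) = 2)
S(-16, 20) + 10*(-7 + 3) = 2 + 10*(-7 + 3) = 2 + 10*(-4) = 2 - 40 = -38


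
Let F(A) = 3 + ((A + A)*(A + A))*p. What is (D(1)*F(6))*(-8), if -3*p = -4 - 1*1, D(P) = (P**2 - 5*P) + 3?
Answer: 1944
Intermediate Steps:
D(P) = 3 + P**2 - 5*P
p = 5/3 (p = -(-4 - 1*1)/3 = -(-4 - 1)/3 = -1/3*(-5) = 5/3 ≈ 1.6667)
F(A) = 3 + 20*A**2/3 (F(A) = 3 + ((A + A)*(A + A))*(5/3) = 3 + ((2*A)*(2*A))*(5/3) = 3 + (4*A**2)*(5/3) = 3 + 20*A**2/3)
(D(1)*F(6))*(-8) = ((3 + 1**2 - 5*1)*(3 + (20/3)*6**2))*(-8) = ((3 + 1 - 5)*(3 + (20/3)*36))*(-8) = -(3 + 240)*(-8) = -1*243*(-8) = -243*(-8) = 1944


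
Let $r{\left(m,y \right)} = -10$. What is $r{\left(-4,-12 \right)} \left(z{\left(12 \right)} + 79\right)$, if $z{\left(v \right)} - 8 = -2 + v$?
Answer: $-970$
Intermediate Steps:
$z{\left(v \right)} = 6 + v$ ($z{\left(v \right)} = 8 + \left(-2 + v\right) = 6 + v$)
$r{\left(-4,-12 \right)} \left(z{\left(12 \right)} + 79\right) = - 10 \left(\left(6 + 12\right) + 79\right) = - 10 \left(18 + 79\right) = \left(-10\right) 97 = -970$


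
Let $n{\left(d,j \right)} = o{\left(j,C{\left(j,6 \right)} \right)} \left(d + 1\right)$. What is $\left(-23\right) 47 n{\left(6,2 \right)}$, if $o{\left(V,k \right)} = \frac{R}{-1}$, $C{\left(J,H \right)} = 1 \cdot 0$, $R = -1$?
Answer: $-7567$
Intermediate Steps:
$C{\left(J,H \right)} = 0$
$o{\left(V,k \right)} = 1$ ($o{\left(V,k \right)} = - \frac{1}{-1} = \left(-1\right) \left(-1\right) = 1$)
$n{\left(d,j \right)} = 1 + d$ ($n{\left(d,j \right)} = 1 \left(d + 1\right) = 1 \left(1 + d\right) = 1 + d$)
$\left(-23\right) 47 n{\left(6,2 \right)} = \left(-23\right) 47 \left(1 + 6\right) = \left(-1081\right) 7 = -7567$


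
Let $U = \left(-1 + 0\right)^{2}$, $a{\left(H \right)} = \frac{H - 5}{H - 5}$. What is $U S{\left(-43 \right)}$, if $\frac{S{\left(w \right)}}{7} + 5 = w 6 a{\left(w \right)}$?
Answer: $-1841$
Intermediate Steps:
$a{\left(H \right)} = 1$ ($a{\left(H \right)} = \frac{-5 + H}{-5 + H} = 1$)
$S{\left(w \right)} = -35 + 42 w$ ($S{\left(w \right)} = -35 + 7 w 6 \cdot 1 = -35 + 7 \cdot 6 w 1 = -35 + 7 \cdot 6 w = -35 + 42 w$)
$U = 1$ ($U = \left(-1\right)^{2} = 1$)
$U S{\left(-43 \right)} = 1 \left(-35 + 42 \left(-43\right)\right) = 1 \left(-35 - 1806\right) = 1 \left(-1841\right) = -1841$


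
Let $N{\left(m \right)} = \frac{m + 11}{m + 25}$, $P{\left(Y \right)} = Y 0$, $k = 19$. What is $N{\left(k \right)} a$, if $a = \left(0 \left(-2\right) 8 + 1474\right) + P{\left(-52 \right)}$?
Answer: $1005$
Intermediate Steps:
$P{\left(Y \right)} = 0$
$N{\left(m \right)} = \frac{11 + m}{25 + m}$
$a = 1474$ ($a = \left(0 \left(-2\right) 8 + 1474\right) + 0 = \left(0 \cdot 8 + 1474\right) + 0 = \left(0 + 1474\right) + 0 = 1474 + 0 = 1474$)
$N{\left(k \right)} a = \frac{11 + 19}{25 + 19} \cdot 1474 = \frac{1}{44} \cdot 30 \cdot 1474 = \frac{15}{22} \cdot 1474 = 1005$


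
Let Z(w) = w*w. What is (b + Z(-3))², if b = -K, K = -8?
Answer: 289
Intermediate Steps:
Z(w) = w²
b = 8 (b = -1*(-8) = 8)
(b + Z(-3))² = (8 + (-3)²)² = (8 + 9)² = 17² = 289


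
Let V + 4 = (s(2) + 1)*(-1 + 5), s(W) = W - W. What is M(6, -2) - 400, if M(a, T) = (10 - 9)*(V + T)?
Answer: -402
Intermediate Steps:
s(W) = 0
V = 0 (V = -4 + (0 + 1)*(-1 + 5) = -4 + 1*4 = -4 + 4 = 0)
M(a, T) = T (M(a, T) = (10 - 9)*(0 + T) = 1*T = T)
M(6, -2) - 400 = -2 - 400 = -402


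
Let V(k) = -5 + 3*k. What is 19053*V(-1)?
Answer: -152424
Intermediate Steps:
19053*V(-1) = 19053*(-5 + 3*(-1)) = 19053*(-5 - 3) = 19053*(-8) = -152424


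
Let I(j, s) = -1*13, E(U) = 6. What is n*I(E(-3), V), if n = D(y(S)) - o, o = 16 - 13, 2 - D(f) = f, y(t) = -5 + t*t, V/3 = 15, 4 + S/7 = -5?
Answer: 51545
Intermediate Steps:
S = -63 (S = -28 + 7*(-5) = -28 - 35 = -63)
V = 45 (V = 3*15 = 45)
y(t) = -5 + t²
D(f) = 2 - f
o = 3
I(j, s) = -13
n = -3965 (n = (2 - (-5 + (-63)²)) - 1*3 = (2 - (-5 + 3969)) - 3 = (2 - 1*3964) - 3 = (2 - 3964) - 3 = -3962 - 3 = -3965)
n*I(E(-3), V) = -3965*(-13) = 51545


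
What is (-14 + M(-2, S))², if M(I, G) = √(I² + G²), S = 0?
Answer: 144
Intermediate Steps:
M(I, G) = √(G² + I²)
(-14 + M(-2, S))² = (-14 + √(0² + (-2)²))² = (-14 + √(0 + 4))² = (-14 + √4)² = (-14 + 2)² = (-12)² = 144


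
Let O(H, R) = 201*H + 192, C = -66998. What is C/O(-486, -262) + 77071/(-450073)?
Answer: 11320015390/21939708531 ≈ 0.51596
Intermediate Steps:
O(H, R) = 192 + 201*H
C/O(-486, -262) + 77071/(-450073) = -66998/(192 + 201*(-486)) + 77071/(-450073) = -66998/(192 - 97686) + 77071*(-1/450073) = -66998/(-97494) - 77071/450073 = -66998*(-1/97494) - 77071/450073 = 33499/48747 - 77071/450073 = 11320015390/21939708531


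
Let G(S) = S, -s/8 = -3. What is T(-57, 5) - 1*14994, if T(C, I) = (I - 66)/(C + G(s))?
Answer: -494741/33 ≈ -14992.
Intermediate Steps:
s = 24 (s = -8*(-3) = 24)
T(C, I) = (-66 + I)/(24 + C) (T(C, I) = (I - 66)/(C + 24) = (-66 + I)/(24 + C))
T(-57, 5) - 1*14994 = (-66 + 5)/(24 - 57) - 1*14994 = -61/(-33) - 14994 = -1/33*(-61) - 14994 = 61/33 - 14994 = -494741/33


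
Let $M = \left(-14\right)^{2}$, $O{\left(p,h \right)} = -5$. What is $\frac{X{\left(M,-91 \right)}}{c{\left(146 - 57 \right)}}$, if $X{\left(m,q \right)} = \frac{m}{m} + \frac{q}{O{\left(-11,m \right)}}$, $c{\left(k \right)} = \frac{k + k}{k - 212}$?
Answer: $- \frac{5904}{445} \approx -13.267$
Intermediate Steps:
$c{\left(k \right)} = \frac{2 k}{-212 + k}$
$M = 196$
$X{\left(m,q \right)} = 1 - \frac{q}{5}$ ($X{\left(m,q \right)} = \frac{m}{m} + \frac{q}{-5} = 1 + q \left(- \frac{1}{5}\right) = 1 - \frac{q}{5}$)
$\frac{X{\left(M,-91 \right)}}{c{\left(146 - 57 \right)}} = \frac{1 - - \frac{91}{5}}{2 \left(146 - 57\right) \frac{1}{-212 + \left(146 - 57\right)}} = \frac{1 + \frac{91}{5}}{2 \cdot 89 \frac{1}{-212 + 89}} = \frac{96}{5 \cdot 2 \cdot 89 \frac{1}{-123}} = \frac{96}{5 \cdot 2 \cdot 89 \left(- \frac{1}{123}\right)} = \frac{96}{5 \left(- \frac{178}{123}\right)} = \frac{96}{5} \left(- \frac{123}{178}\right) = - \frac{5904}{445}$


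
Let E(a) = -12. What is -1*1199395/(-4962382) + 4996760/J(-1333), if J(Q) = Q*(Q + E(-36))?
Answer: 5389241837379/1779396050414 ≈ 3.0287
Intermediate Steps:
J(Q) = Q*(-12 + Q) (J(Q) = Q*(Q - 12) = Q*(-12 + Q))
-1*1199395/(-4962382) + 4996760/J(-1333) = -1*1199395/(-4962382) + 4996760/((-1333*(-12 - 1333))) = -1199395*(-1/4962382) + 4996760/((-1333*(-1345))) = 1199395/4962382 + 4996760/1792885 = 1199395/4962382 + 4996760*(1/1792885) = 1199395/4962382 + 999352/358577 = 5389241837379/1779396050414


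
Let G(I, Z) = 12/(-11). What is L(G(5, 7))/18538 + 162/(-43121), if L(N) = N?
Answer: -41628/10909613 ≈ -0.0038157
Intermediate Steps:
G(I, Z) = -12/11 (G(I, Z) = 12*(-1/11) = -12/11)
L(G(5, 7))/18538 + 162/(-43121) = -12/11/18538 + 162/(-43121) = -12/11*1/18538 + 162*(-1/43121) = -6/101959 - 162/43121 = -41628/10909613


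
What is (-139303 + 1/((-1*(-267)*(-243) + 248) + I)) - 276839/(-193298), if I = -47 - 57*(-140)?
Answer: -109053193556557/782856900 ≈ -1.3930e+5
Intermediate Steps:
I = 7933 (I = -47 + 7980 = 7933)
(-139303 + 1/((-1*(-267)*(-243) + 248) + I)) - 276839/(-193298) = (-139303 + 1/((-1*(-267)*(-243) + 248) + 7933)) - 276839/(-193298) = (-139303 + 1/((267*(-243) + 248) + 7933)) - 276839*(-1/193298) = (-139303 + 1/((-64881 + 248) + 7933)) + 276839/193298 = (-139303 + 1/(-64633 + 7933)) + 276839/193298 = (-139303 + 1/(-56700)) + 276839/193298 = (-139303 - 1/56700) + 276839/193298 = -7898480101/56700 + 276839/193298 = -109053193556557/782856900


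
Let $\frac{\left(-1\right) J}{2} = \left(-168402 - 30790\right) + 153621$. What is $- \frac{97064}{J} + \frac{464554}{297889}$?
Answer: $\frac{6713041386}{13575099619} \approx 0.49451$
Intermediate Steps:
$J = 91142$ ($J = - 2 \left(\left(-168402 - 30790\right) + 153621\right) = - 2 \left(-199192 + 153621\right) = \left(-2\right) \left(-45571\right) = 91142$)
$- \frac{97064}{J} + \frac{464554}{297889} = - \frac{97064}{91142} + \frac{464554}{297889} = \left(-97064\right) \frac{1}{91142} + 464554 \cdot \frac{1}{297889} = - \frac{48532}{45571} + \frac{464554}{297889} = \frac{6713041386}{13575099619}$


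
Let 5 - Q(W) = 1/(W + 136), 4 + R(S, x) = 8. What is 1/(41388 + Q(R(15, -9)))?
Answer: 140/5795019 ≈ 2.4159e-5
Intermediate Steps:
R(S, x) = 4 (R(S, x) = -4 + 8 = 4)
Q(W) = 5 - 1/(136 + W) (Q(W) = 5 - 1/(W + 136) = 5 - 1/(136 + W))
1/(41388 + Q(R(15, -9))) = 1/(41388 + (679 + 5*4)/(136 + 4)) = 1/(41388 + (679 + 20)/140) = 1/(41388 + (1/140)*699) = 1/(41388 + 699/140) = 1/(5795019/140) = 140/5795019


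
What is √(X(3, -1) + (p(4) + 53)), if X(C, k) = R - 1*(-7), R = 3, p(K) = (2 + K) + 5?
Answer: √74 ≈ 8.6023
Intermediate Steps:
p(K) = 7 + K
X(C, k) = 10 (X(C, k) = 3 - 1*(-7) = 3 + 7 = 10)
√(X(3, -1) + (p(4) + 53)) = √(10 + ((7 + 4) + 53)) = √(10 + (11 + 53)) = √(10 + 64) = √74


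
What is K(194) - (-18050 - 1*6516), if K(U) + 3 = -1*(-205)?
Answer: 24768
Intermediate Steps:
K(U) = 202 (K(U) = -3 - 1*(-205) = -3 + 205 = 202)
K(194) - (-18050 - 1*6516) = 202 - (-18050 - 1*6516) = 202 - (-18050 - 6516) = 202 - 1*(-24566) = 202 + 24566 = 24768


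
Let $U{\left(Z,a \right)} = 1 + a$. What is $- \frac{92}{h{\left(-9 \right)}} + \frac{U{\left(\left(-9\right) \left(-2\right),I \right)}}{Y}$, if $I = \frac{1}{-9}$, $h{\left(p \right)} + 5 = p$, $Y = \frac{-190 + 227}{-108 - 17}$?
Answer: $\frac{8318}{2331} \approx 3.5684$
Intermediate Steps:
$Y = - \frac{37}{125}$ ($Y = \frac{37}{-125} = 37 \left(- \frac{1}{125}\right) = - \frac{37}{125} \approx -0.296$)
$h{\left(p \right)} = -5 + p$
$I = - \frac{1}{9} \approx -0.11111$
$- \frac{92}{h{\left(-9 \right)}} + \frac{U{\left(\left(-9\right) \left(-2\right),I \right)}}{Y} = - \frac{92}{-5 - 9} + \frac{1 - \frac{1}{9}}{- \frac{37}{125}} = - \frac{92}{-14} + \frac{8}{9} \left(- \frac{125}{37}\right) = \left(-92\right) \left(- \frac{1}{14}\right) - \frac{1000}{333} = \frac{46}{7} - \frac{1000}{333} = \frac{8318}{2331}$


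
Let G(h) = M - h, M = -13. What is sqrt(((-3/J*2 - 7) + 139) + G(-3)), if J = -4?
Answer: sqrt(494)/2 ≈ 11.113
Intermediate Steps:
G(h) = -13 - h
sqrt(((-3/J*2 - 7) + 139) + G(-3)) = sqrt(((-3/(-4)*2 - 7) + 139) + (-13 - 1*(-3))) = sqrt(((-3*(-1/4)*2 - 7) + 139) + (-13 + 3)) = sqrt((((3/4)*2 - 7) + 139) - 10) = sqrt(((3/2 - 7) + 139) - 10) = sqrt((-11/2 + 139) - 10) = sqrt(267/2 - 10) = sqrt(247/2) = sqrt(494)/2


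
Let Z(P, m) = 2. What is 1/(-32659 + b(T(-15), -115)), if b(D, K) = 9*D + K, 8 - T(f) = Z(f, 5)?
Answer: -1/32720 ≈ -3.0562e-5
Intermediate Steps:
T(f) = 6 (T(f) = 8 - 1*2 = 8 - 2 = 6)
b(D, K) = K + 9*D
1/(-32659 + b(T(-15), -115)) = 1/(-32659 + (-115 + 9*6)) = 1/(-32659 + (-115 + 54)) = 1/(-32659 - 61) = 1/(-32720) = -1/32720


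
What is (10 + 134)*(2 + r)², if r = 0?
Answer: 576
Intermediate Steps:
(10 + 134)*(2 + r)² = (10 + 134)*(2 + 0)² = 144*2² = 144*4 = 576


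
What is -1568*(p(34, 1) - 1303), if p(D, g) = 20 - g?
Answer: 2013312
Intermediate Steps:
-1568*(p(34, 1) - 1303) = -1568*((20 - 1*1) - 1303) = -1568*((20 - 1) - 1303) = -1568*(19 - 1303) = -1568*(-1284) = 2013312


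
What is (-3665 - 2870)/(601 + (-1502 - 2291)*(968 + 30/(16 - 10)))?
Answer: 6535/3689988 ≈ 0.0017710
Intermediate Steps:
(-3665 - 2870)/(601 + (-1502 - 2291)*(968 + 30/(16 - 10))) = -6535/(601 - 3793*(968 + 30/6)) = -6535/(601 - 3793*(968 + (⅙)*30)) = -6535/(601 - 3793*(968 + 5)) = -6535/(601 - 3793*973) = -6535/(601 - 3690589) = -6535/(-3689988) = -6535*(-1/3689988) = 6535/3689988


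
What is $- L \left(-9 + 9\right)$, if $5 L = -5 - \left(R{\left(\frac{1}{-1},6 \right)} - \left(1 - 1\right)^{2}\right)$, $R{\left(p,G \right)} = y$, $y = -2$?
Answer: $0$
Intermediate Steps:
$R{\left(p,G \right)} = -2$
$L = - \frac{3}{5}$ ($L = \frac{-5 - \left(-2 - \left(1 - 1\right)^{2}\right)}{5} = \frac{-5 - \left(-2 - 0^{2}\right)}{5} = \frac{-5 - \left(-2 - 0\right)}{5} = \frac{-5 - \left(-2 + 0\right)}{5} = \frac{-5 - -2}{5} = \frac{-5 + 2}{5} = \frac{1}{5} \left(-3\right) = - \frac{3}{5} \approx -0.6$)
$- L \left(-9 + 9\right) = \left(-1\right) \left(- \frac{3}{5}\right) \left(-9 + 9\right) = \frac{3}{5} \cdot 0 = 0$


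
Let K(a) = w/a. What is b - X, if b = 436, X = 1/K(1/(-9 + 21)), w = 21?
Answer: 109871/252 ≈ 436.00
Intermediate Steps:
K(a) = 21/a
X = 1/252 (X = 1/(21/(1/(-9 + 21))) = 1/(21/(1/12)) = 1/(21*12) = 1/252 ≈ 0.0039683)
b - X = 436 - 1*1/252 = 436 - 1/252 = 109871/252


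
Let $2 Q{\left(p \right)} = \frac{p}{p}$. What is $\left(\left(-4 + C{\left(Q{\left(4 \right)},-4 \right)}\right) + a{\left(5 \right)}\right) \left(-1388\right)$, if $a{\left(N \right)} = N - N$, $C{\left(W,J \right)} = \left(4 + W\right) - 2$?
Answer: $2082$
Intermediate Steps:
$Q{\left(p \right)} = \frac{1}{2}$ ($Q{\left(p \right)} = \frac{p \frac{1}{p}}{2} = \frac{1}{2} \cdot 1 = \frac{1}{2}$)
$C{\left(W,J \right)} = 2 + W$
$a{\left(N \right)} = 0$
$\left(\left(-4 + C{\left(Q{\left(4 \right)},-4 \right)}\right) + a{\left(5 \right)}\right) \left(-1388\right) = \left(\left(-4 + \left(2 + \frac{1}{2}\right)\right) + 0\right) \left(-1388\right) = \left(\left(-4 + \frac{5}{2}\right) + 0\right) \left(-1388\right) = \left(- \frac{3}{2} + 0\right) \left(-1388\right) = \left(- \frac{3}{2}\right) \left(-1388\right) = 2082$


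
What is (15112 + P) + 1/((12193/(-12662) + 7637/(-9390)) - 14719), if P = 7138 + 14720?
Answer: 16176630744587575/437561016346 ≈ 36970.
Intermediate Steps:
P = 21858
(15112 + P) + 1/((12193/(-12662) + 7637/(-9390)) - 14719) = (15112 + 21858) + 1/((12193/(-12662) + 7637/(-9390)) - 14719) = 36970 + 1/((12193*(-1/12662) + 7637*(-1/9390)) - 14719) = 36970 + 1/((-12193/12662 - 7637/9390) - 14719) = 36970 + 1/(-52797991/29724045 - 14719) = 36970 + 1/(-437561016346/29724045) = 36970 - 29724045/437561016346 = 16176630744587575/437561016346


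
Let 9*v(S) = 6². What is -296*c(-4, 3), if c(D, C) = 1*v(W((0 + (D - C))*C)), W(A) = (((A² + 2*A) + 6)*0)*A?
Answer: -1184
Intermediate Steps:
W(A) = 0 (W(A) = ((6 + A² + 2*A)*0)*A = 0*A = 0)
v(S) = 4 (v(S) = (⅑)*6² = (⅑)*36 = 4)
c(D, C) = 4 (c(D, C) = 1*4 = 4)
-296*c(-4, 3) = -296*4 = -1184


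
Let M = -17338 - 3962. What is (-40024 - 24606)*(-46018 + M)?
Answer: 4350762340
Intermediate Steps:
M = -21300
(-40024 - 24606)*(-46018 + M) = (-40024 - 24606)*(-46018 - 21300) = -64630*(-67318) = 4350762340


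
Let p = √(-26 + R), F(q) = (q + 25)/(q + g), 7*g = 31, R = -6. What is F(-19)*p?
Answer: -28*I*√2/17 ≈ -2.3293*I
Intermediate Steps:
g = 31/7 (g = (⅐)*31 = 31/7 ≈ 4.4286)
F(q) = (25 + q)/(31/7 + q) (F(q) = (q + 25)/(q + 31/7) = (25 + q)/(31/7 + q))
p = 4*I*√2 (p = √(-26 - 6) = √(-32) = 4*I*√2 ≈ 5.6569*I)
F(-19)*p = (7*(25 - 19)/(31 + 7*(-19)))*(4*I*√2) = (7*6/(31 - 133))*(4*I*√2) = (7*6/(-102))*(4*I*√2) = (7*(-1/102)*6)*(4*I*√2) = -28*I*√2/17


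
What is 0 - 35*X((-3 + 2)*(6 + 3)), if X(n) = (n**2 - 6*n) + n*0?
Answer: -4725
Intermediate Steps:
X(n) = n**2 - 6*n (X(n) = (n**2 - 6*n) + 0 = n**2 - 6*n)
0 - 35*X((-3 + 2)*(6 + 3)) = 0 - 35*(-3 + 2)*(6 + 3)*(-6 + (-3 + 2)*(6 + 3)) = 0 - 35*(-1*9)*(-6 - 1*9) = 0 - (-315)*(-6 - 9) = 0 - (-315)*(-15) = 0 - 35*135 = 0 - 4725 = -4725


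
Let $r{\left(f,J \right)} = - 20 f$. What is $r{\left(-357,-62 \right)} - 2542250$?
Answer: $-2535110$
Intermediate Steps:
$r{\left(-357,-62 \right)} - 2542250 = \left(-20\right) \left(-357\right) - 2542250 = 7140 - 2542250 = -2535110$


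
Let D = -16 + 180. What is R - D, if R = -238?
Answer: -402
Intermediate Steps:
D = 164
R - D = -238 - 1*164 = -238 - 164 = -402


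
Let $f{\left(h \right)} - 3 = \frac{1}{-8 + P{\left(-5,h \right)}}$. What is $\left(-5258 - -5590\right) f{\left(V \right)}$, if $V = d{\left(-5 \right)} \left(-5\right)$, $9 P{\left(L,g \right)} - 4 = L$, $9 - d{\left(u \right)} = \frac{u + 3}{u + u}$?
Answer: $\frac{69720}{73} \approx 955.07$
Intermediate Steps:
$d{\left(u \right)} = 9 - \frac{3 + u}{2 u}$ ($d{\left(u \right)} = 9 - \frac{u + 3}{u + u} = 9 - \frac{3 + u}{2 u}$)
$P{\left(L,g \right)} = \frac{4}{9} + \frac{L}{9}$
$V = -44$ ($V = \frac{-3 + 17 \left(-5\right)}{2 \left(-5\right)} \left(-5\right) = \frac{1}{2} \left(- \frac{1}{5}\right) \left(-3 - 85\right) \left(-5\right) = \frac{1}{2} \left(- \frac{1}{5}\right) \left(-88\right) \left(-5\right) = \frac{44}{5} \left(-5\right) = -44$)
$f{\left(h \right)} = \frac{210}{73}$ ($f{\left(h \right)} = 3 + \frac{1}{-8 + \left(\frac{4}{9} + \frac{1}{9} \left(-5\right)\right)} = 3 + \frac{1}{-8 + \left(\frac{4}{9} - \frac{5}{9}\right)} = 3 + \frac{1}{-8 - \frac{1}{9}} = 3 + \frac{1}{- \frac{73}{9}} = 3 - \frac{9}{73} = \frac{210}{73}$)
$\left(-5258 - -5590\right) f{\left(V \right)} = \left(-5258 - -5590\right) \frac{210}{73} = \left(-5258 + 5590\right) \frac{210}{73} = 332 \cdot \frac{210}{73} = \frac{69720}{73}$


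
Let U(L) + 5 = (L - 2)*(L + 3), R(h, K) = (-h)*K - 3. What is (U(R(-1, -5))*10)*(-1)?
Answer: -450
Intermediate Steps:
R(h, K) = -3 - K*h (R(h, K) = -K*h - 3 = -3 - K*h)
U(L) = -5 + (-2 + L)*(3 + L) (U(L) = -5 + (L - 2)*(L + 3) = -5 + (-2 + L)*(3 + L))
(U(R(-1, -5))*10)*(-1) = ((-11 + (-3 - 1*(-5)*(-1)) + (-3 - 1*(-5)*(-1))**2)*10)*(-1) = ((-11 + (-3 - 5) + (-3 - 5)**2)*10)*(-1) = ((-11 - 8 + (-8)**2)*10)*(-1) = ((-11 - 8 + 64)*10)*(-1) = (45*10)*(-1) = 450*(-1) = -450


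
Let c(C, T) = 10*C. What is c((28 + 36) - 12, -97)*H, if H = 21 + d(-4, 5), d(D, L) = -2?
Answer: 9880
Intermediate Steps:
H = 19 (H = 21 - 2 = 19)
c((28 + 36) - 12, -97)*H = (10*((28 + 36) - 12))*19 = (10*(64 - 12))*19 = (10*52)*19 = 520*19 = 9880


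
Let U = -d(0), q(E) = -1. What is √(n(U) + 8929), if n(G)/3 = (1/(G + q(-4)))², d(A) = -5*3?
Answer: √1750087/14 ≈ 94.493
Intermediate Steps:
d(A) = -15
U = 15 (U = -1*(-15) = 15)
n(G) = 3/(-1 + G)² (n(G) = 3*(1/(G - 1))² = 3*(1/(-1 + G))² = 3/(-1 + G)²)
√(n(U) + 8929) = √(3/(-1 + 15)² + 8929) = √(3/14² + 8929) = √(3*(1/196) + 8929) = √(3/196 + 8929) = √(1750087/196) = √1750087/14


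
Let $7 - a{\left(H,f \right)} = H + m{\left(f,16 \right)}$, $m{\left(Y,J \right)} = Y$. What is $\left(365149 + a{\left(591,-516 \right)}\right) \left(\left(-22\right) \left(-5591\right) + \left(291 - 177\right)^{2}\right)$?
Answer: $49650285838$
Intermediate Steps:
$a{\left(H,f \right)} = 7 - H - f$ ($a{\left(H,f \right)} = 7 - \left(H + f\right) = 7 - H - f$)
$\left(365149 + a{\left(591,-516 \right)}\right) \left(\left(-22\right) \left(-5591\right) + \left(291 - 177\right)^{2}\right) = \left(365149 - 68\right) \left(\left(-22\right) \left(-5591\right) + \left(291 - 177\right)^{2}\right) = \left(365149 + \left(7 - 591 + 516\right)\right) \left(123002 + 114^{2}\right) = \left(365149 - 68\right) \left(123002 + 12996\right) = 365081 \cdot 135998 = 49650285838$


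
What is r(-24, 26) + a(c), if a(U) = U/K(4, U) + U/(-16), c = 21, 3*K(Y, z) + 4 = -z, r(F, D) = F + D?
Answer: -733/400 ≈ -1.8325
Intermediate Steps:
r(F, D) = D + F
K(Y, z) = -4/3 - z/3 (K(Y, z) = -4/3 + (-z)/3 = -4/3 - z/3)
a(U) = -U/16 + U/(-4/3 - U/3) (a(U) = U/(-4/3 - U/3) + U/(-16) = U/(-4/3 - U/3) + U*(-1/16) = U/(-4/3 - U/3) - U/16 = -U/16 + U/(-4/3 - U/3))
r(-24, 26) + a(c) = (26 - 24) + (1/16)*21*(-52 - 1*21)/(4 + 21) = 2 + (1/16)*21*(-52 - 21)/25 = 2 + (1/16)*21*(1/25)*(-73) = 2 - 1533/400 = -733/400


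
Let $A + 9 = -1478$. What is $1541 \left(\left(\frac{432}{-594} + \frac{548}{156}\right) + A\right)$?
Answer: $- \frac{981197848}{429} \approx -2.2872 \cdot 10^{6}$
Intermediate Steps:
$A = -1487$ ($A = -9 - 1478 = -1487$)
$1541 \left(\left(\frac{432}{-594} + \frac{548}{156}\right) + A\right) = 1541 \left(\left(\frac{432}{-594} + \frac{548}{156}\right) - 1487\right) = 1541 \left(\left(432 \left(- \frac{1}{594}\right) + 548 \cdot \frac{1}{156}\right) - 1487\right) = 1541 \left(\left(- \frac{8}{11} + \frac{137}{39}\right) - 1487\right) = 1541 \left(\frac{1195}{429} - 1487\right) = 1541 \left(- \frac{636728}{429}\right) = - \frac{981197848}{429}$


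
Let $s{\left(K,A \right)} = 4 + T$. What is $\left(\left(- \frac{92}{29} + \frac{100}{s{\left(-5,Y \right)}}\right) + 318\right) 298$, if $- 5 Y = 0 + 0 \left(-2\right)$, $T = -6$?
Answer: $\frac{2288640}{29} \approx 78919.0$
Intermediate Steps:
$Y = 0$ ($Y = - \frac{0 + 0 \left(-2\right)}{5} = - \frac{0 + 0}{5} = \left(- \frac{1}{5}\right) 0 = 0$)
$s{\left(K,A \right)} = -2$ ($s{\left(K,A \right)} = 4 - 6 = -2$)
$\left(\left(- \frac{92}{29} + \frac{100}{s{\left(-5,Y \right)}}\right) + 318\right) 298 = \left(\left(- \frac{92}{29} + \frac{100}{-2}\right) + 318\right) 298 = \left(\left(\left(-92\right) \frac{1}{29} + 100 \left(- \frac{1}{2}\right)\right) + 318\right) 298 = \left(\left(- \frac{92}{29} - 50\right) + 318\right) 298 = \left(- \frac{1542}{29} + 318\right) 298 = \frac{7680}{29} \cdot 298 = \frac{2288640}{29}$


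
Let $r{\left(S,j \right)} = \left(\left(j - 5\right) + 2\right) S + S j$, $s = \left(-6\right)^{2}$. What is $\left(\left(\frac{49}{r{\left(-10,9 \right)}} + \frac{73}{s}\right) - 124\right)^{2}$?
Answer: $\frac{12115184761}{810000} \approx 14957.0$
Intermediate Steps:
$s = 36$
$r{\left(S,j \right)} = S j + S \left(-3 + j\right)$ ($r{\left(S,j \right)} = \left(\left(-5 + j\right) + 2\right) S + S j = \left(-3 + j\right) S + S j = S \left(-3 + j\right) + S j = S j + S \left(-3 + j\right)$)
$\left(\left(\frac{49}{r{\left(-10,9 \right)}} + \frac{73}{s}\right) - 124\right)^{2} = \left(\left(\frac{49}{\left(-10\right) \left(-3 + 2 \cdot 9\right)} + \frac{73}{36}\right) - 124\right)^{2} = \left(\left(\frac{49}{\left(-10\right) \left(-3 + 18\right)} + 73 \cdot \frac{1}{36}\right) - 124\right)^{2} = \left(\left(\frac{49}{\left(-10\right) 15} + \frac{73}{36}\right) - 124\right)^{2} = \left(\left(\frac{49}{-150} + \frac{73}{36}\right) - 124\right)^{2} = \left(\left(49 \left(- \frac{1}{150}\right) + \frac{73}{36}\right) - 124\right)^{2} = \left(\left(- \frac{49}{150} + \frac{73}{36}\right) - 124\right)^{2} = \left(\frac{1531}{900} - 124\right)^{2} = \left(- \frac{110069}{900}\right)^{2} = \frac{12115184761}{810000}$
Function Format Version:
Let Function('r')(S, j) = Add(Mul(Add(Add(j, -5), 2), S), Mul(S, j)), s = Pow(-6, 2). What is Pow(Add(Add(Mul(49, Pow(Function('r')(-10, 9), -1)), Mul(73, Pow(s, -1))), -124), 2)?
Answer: Rational(12115184761, 810000) ≈ 14957.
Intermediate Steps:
s = 36
Function('r')(S, j) = Add(Mul(S, j), Mul(S, Add(-3, j))) (Function('r')(S, j) = Add(Mul(Add(Add(-5, j), 2), S), Mul(S, j)) = Add(Mul(Add(-3, j), S), Mul(S, j)) = Add(Mul(S, Add(-3, j)), Mul(S, j)) = Add(Mul(S, j), Mul(S, Add(-3, j))))
Pow(Add(Add(Mul(49, Pow(Function('r')(-10, 9), -1)), Mul(73, Pow(s, -1))), -124), 2) = Pow(Add(Add(Mul(49, Pow(Mul(-10, Add(-3, Mul(2, 9))), -1)), Mul(73, Pow(36, -1))), -124), 2) = Pow(Add(Add(Mul(49, Pow(Mul(-10, Add(-3, 18)), -1)), Mul(73, Rational(1, 36))), -124), 2) = Pow(Add(Add(Mul(49, Pow(Mul(-10, 15), -1)), Rational(73, 36)), -124), 2) = Pow(Add(Add(Mul(49, Pow(-150, -1)), Rational(73, 36)), -124), 2) = Pow(Add(Add(Mul(49, Rational(-1, 150)), Rational(73, 36)), -124), 2) = Pow(Add(Add(Rational(-49, 150), Rational(73, 36)), -124), 2) = Pow(Add(Rational(1531, 900), -124), 2) = Pow(Rational(-110069, 900), 2) = Rational(12115184761, 810000)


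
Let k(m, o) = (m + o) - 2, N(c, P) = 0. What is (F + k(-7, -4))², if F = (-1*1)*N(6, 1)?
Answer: 169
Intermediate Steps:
k(m, o) = -2 + m + o
F = 0 (F = -1*1*0 = -1*0 = 0)
(F + k(-7, -4))² = (0 + (-2 - 7 - 4))² = (0 - 13)² = (-13)² = 169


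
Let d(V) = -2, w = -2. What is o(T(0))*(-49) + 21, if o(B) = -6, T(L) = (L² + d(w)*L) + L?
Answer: 315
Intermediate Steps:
T(L) = L² - L (T(L) = (L² - 2*L) + L = L² - L)
o(T(0))*(-49) + 21 = -6*(-49) + 21 = 294 + 21 = 315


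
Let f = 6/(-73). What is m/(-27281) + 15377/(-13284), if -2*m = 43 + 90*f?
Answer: -30606232843/26455258692 ≈ -1.1569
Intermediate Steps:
f = -6/73 (f = 6*(-1/73) = -6/73 ≈ -0.082192)
m = -2599/146 (m = -(43 + 90*(-6/73))/2 = -(43 - 540/73)/2 = -1/2*2599/73 = -2599/146 ≈ -17.801)
m/(-27281) + 15377/(-13284) = -2599/146/(-27281) + 15377/(-13284) = -2599/146*(-1/27281) + 15377*(-1/13284) = 2599/3983026 - 15377/13284 = -30606232843/26455258692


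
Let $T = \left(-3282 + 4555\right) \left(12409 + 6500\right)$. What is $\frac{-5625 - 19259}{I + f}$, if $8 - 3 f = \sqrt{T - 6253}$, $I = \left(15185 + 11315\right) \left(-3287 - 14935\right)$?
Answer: $\frac{13518068068848}{262322987749818895} - \frac{18663 \sqrt{6016226}}{262322987749818895} \approx 5.1532 \cdot 10^{-5}$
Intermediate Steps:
$T = 24071157$ ($T = 1273 \cdot 18909 = 24071157$)
$I = -482883000$ ($I = 26500 \left(-18222\right) = -482883000$)
$f = \frac{8}{3} - \frac{2 \sqrt{6016226}}{3}$ ($f = \frac{8}{3} - \frac{\sqrt{24071157 - 6253}}{3} = \frac{8}{3} - \frac{\sqrt{24064904}}{3} = \frac{8}{3} - \frac{2 \sqrt{6016226}}{3} \approx -1632.5$)
$\frac{-5625 - 19259}{I + f} = \frac{-5625 - 19259}{-482883000 + \left(\frac{8}{3} - \frac{2 \sqrt{6016226}}{3}\right)} = - \frac{24884}{- \frac{1448648992}{3} - \frac{2 \sqrt{6016226}}{3}}$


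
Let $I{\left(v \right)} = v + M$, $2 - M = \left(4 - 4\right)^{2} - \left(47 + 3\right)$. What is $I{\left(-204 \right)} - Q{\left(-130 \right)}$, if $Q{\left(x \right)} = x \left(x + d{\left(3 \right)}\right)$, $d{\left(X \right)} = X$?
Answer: $-16662$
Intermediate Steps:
$Q{\left(x \right)} = x \left(3 + x\right)$ ($Q{\left(x \right)} = x \left(x + 3\right) = x \left(3 + x\right)$)
$M = 52$ ($M = 2 - \left(\left(4 - 4\right)^{2} - \left(47 + 3\right)\right) = 2 - \left(0^{2} - 50\right) = 2 - \left(0 - 50\right) = 2 - -50 = 2 + 50 = 52$)
$I{\left(v \right)} = 52 + v$ ($I{\left(v \right)} = v + 52 = 52 + v$)
$I{\left(-204 \right)} - Q{\left(-130 \right)} = \left(52 - 204\right) - - 130 \left(3 - 130\right) = -152 - \left(-130\right) \left(-127\right) = -152 - 16510 = -16662$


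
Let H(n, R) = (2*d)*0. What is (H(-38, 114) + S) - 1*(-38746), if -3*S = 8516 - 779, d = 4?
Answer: 36167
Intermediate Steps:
H(n, R) = 0 (H(n, R) = (2*4)*0 = 8*0 = 0)
S = -2579 (S = -(8516 - 779)/3 = -1/3*7737 = -2579)
(H(-38, 114) + S) - 1*(-38746) = (0 - 2579) - 1*(-38746) = -2579 + 38746 = 36167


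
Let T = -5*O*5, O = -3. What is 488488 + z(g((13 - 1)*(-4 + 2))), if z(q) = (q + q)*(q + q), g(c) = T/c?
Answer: 7816433/16 ≈ 4.8853e+5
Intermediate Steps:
T = 75 (T = -5*(-3)*5 = 15*5 = 75)
g(c) = 75/c
z(q) = 4*q² (z(q) = (2*q)*(2*q) = 4*q²)
488488 + z(g((13 - 1)*(-4 + 2))) = 488488 + 4*(75/(((13 - 1)*(-4 + 2))))² = 488488 + 4*(75/((12*(-2))))² = 488488 + 4*(75/(-24))² = 488488 + 4*(75*(-1/24))² = 488488 + 4*(-25/8)² = 488488 + 4*(625/64) = 488488 + 625/16 = 7816433/16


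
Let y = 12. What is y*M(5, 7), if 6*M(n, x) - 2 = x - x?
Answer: 4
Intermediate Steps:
M(n, x) = 1/3 (M(n, x) = 1/3 + (x - x)/6 = 1/3 + (1/6)*0 = 1/3 + 0 = 1/3)
y*M(5, 7) = 12*(1/3) = 4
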